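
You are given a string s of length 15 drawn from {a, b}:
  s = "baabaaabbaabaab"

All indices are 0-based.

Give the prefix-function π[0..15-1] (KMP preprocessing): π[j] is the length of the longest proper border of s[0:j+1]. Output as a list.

π[0] = 0
j=1 s[j]='a': π[1]=0 (border '')
j=2 s[j]='a': π[2]=0 (border '')
j=3 s[j]='b': π[3]=1 (border 'b')
j=4 s[j]='a': π[4]=2 (border 'ba')
j=5 s[j]='a': π[5]=3 (border 'baa')
j=6 s[j]='a': k: 3→0; π[6]=0 (border '')
j=7 s[j]='b': π[7]=1 (border 'b')
j=8 s[j]='b': k: 1→0; π[8]=1 (border 'b')
j=9 s[j]='a': π[9]=2 (border 'ba')
j=10 s[j]='a': π[10]=3 (border 'baa')
j=11 s[j]='b': π[11]=4 (border 'baab')
j=12 s[j]='a': π[12]=5 (border 'baaba')
j=13 s[j]='a': π[13]=6 (border 'baabaa')
j=14 s[j]='b': k: 6→3; π[14]=4 (border 'baab')

[0, 0, 0, 1, 2, 3, 0, 1, 1, 2, 3, 4, 5, 6, 4]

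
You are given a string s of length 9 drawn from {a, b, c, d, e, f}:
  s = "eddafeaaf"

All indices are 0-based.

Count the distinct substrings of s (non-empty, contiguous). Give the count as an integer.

39

rank | idx | suffix
   0 |   6 | aaf
   1 |   7 | af
   2 |   3 | afeaaf
   3 |   2 | dafeaaf
   4 |   1 | ddafeaaf
   5 |   5 | eaaf
   6 |   0 | eddafeaaf
   7 |   8 | f
   8 |   4 | feaaf

SA = [6, 7, 3, 2, 1, 5, 0, 8, 4]
i: (SA[i-1],SA[i]) lcp shared
  1: (6,7) 1 'a'
  2: (7,3) 2 'af'
  3: (3,2) 0 ''
  4: (2,1) 1 'd'
  5: (1,5) 0 ''
  6: (5,0) 1 'e'
  7: (0,8) 0 ''
  8: (8,4) 1 'f'

n(n+1)/2 = 9·10/2 = 45
Σ LCP = 0 + 1 + 2 + 0 + 1 + 0 + 1 + 0 + 1 = 6
distinct = 45 − 6 = 39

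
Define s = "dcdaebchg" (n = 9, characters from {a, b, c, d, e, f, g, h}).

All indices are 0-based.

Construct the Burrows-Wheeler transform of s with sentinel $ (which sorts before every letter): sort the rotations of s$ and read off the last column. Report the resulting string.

rank  rotation    last
    0  $dcdaebchg  g
    1  aebchg$dcd  d
    2  bchg$dcdae  e
    3  cdaebchg$d  d
    4  chg$dcdaeb  b
    5  daebchg$dc  c
    6  dcdaebchg$  $
    7  ebchg$dcda  a
    8  g$dcdaebch  h
    9  hg$dcdaebc  c

gdedbc$ahc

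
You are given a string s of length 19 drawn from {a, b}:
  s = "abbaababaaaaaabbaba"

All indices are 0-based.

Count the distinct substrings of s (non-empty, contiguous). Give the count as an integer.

144

rank→(start, suffix):
  0 → (18, 'a')
  1 → (8, 'aaaaaabbaba')
  2 → (9, 'aaaaabbaba')
  3 → (10, 'aaaabbaba')
  4 → (11, 'aaabbaba')
  5 → (3, 'aababaaaaaabbaba')
  6 → (12, 'aabbaba')
  7 → (16, 'aba')
  8 → (6, 'abaaaaaabbaba')
  9 → (4, 'ababaaaaaabbaba')
  10 → (0, 'abbaababaaaaaabbaba')
  11 → (13, 'abbaba')
  12 → (17, 'ba')
  13 → (7, 'baaaaaabbaba')
  14 → (2, 'baababaaaaaabbaba')
  15 → (15, 'baba')
  16 → (5, 'babaaaaaabbaba')
  17 → (1, 'bbaababaaaaaabbaba')
  18 → (14, 'bbaba')

SA = [18, 8, 9, 10, 11, 3, 12, 16, 6, 4, 0, 13, 17, 7, 2, 15, 5, 1, 14]
rank  pair      lcp
   1  s[18:],s[8:]  1  'a'
   2  s[8:],s[9:]  5  'aaaaa'
   3  s[9:],s[10:]  4  'aaaa'
   4  s[10:],s[11:]  3  'aaa'
   5  s[11:],s[3:]  2  'aa'
   6  s[3:],s[12:]  3  'aab'
   7  s[12:],s[16:]  1  'a'
   8  s[16:],s[6:]  3  'aba'
   9  s[6:],s[4:]  3  'aba'
  10  s[4:],s[0:]  2  'ab'
  11  s[0:],s[13:]  4  'abba'
  12  s[13:],s[17:]  0  ''
  13  s[17:],s[7:]  2  'ba'
  14  s[7:],s[2:]  3  'baa'
  15  s[2:],s[15:]  2  'ba'
  16  s[15:],s[5:]  4  'baba'
  17  s[5:],s[1:]  1  'b'
  18  s[1:],s[14:]  3  'bba'

n(n+1)/2 = 19·20/2 = 190
Σ LCP = 0 + 1 + 5 + 4 + 3 + 2 + 3 + 1 + 3 + 3 + 2 + 4 + 0 + 2 + 3 + 2 + 4 + 1 + 3 = 46
distinct = 190 − 46 = 144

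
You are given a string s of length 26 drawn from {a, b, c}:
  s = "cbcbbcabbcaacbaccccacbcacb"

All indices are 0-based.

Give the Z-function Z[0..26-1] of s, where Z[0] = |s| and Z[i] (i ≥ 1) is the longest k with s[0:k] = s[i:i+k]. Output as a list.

Z[0]=26
i=1: i≥r, start 0; Z[1]=0
i=2: i≥r, start 0; Z[2]=2 scan→box=[2,4)
i=3: min(r-i=1, Z[1]=0)=0; Z[3]=0
i=4: i≥r, start 0; Z[4]=0
i=5: i≥r, start 0; Z[5]=1 scan→box=[5,6)
i=6: i≥r, start 0; Z[6]=0
i=7: i≥r, start 0; Z[7]=0
i=8: i≥r, start 0; Z[8]=0
i=9: i≥r, start 0; Z[9]=1 scan→box=[9,10)
i=10: i≥r, start 0; Z[10]=0
i=11: i≥r, start 0; Z[11]=0
i=12: i≥r, start 0; Z[12]=2 scan→box=[12,14)
i=13: min(r-i=1, Z[1]=0)=0; Z[13]=0
i=14: i≥r, start 0; Z[14]=0
i=15: i≥r, start 0; Z[15]=1 scan→box=[15,16)
i=16: i≥r, start 0; Z[16]=1 scan→box=[16,17)
i=17: i≥r, start 0; Z[17]=1 scan→box=[17,18)
i=18: i≥r, start 0; Z[18]=1 scan→box=[18,19)
i=19: i≥r, start 0; Z[19]=0
i=20: i≥r, start 0; Z[20]=3 scan→box=[20,23)
i=21: min(r-i=2, Z[1]=0)=0; Z[21]=0
i=22: min(r-i=1, Z[2]=2)=1; Z[22]=1
i=23: i≥r, start 0; Z[23]=0
i=24: i≥r, start 0; Z[24]=2 scan→box=[24,26)
i=25: min(r-i=1, Z[1]=0)=0; Z[25]=0

[26, 0, 2, 0, 0, 1, 0, 0, 0, 1, 0, 0, 2, 0, 0, 1, 1, 1, 1, 0, 3, 0, 1, 0, 2, 0]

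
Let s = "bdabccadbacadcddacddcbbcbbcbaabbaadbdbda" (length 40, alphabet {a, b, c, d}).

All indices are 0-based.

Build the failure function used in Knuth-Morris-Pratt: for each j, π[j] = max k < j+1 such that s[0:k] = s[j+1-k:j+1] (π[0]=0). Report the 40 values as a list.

[0, 0, 0, 1, 0, 0, 0, 0, 1, 0, 0, 0, 0, 0, 0, 0, 0, 0, 0, 0, 0, 1, 1, 0, 1, 1, 0, 1, 0, 0, 1, 1, 0, 0, 0, 1, 2, 1, 2, 3]

π[0] = 0
j=1 s[j]='d': π[1]=0 (border '')
j=2 s[j]='a': π[2]=0 (border '')
j=3 s[j]='b': π[3]=1 (border 'b')
j=4 s[j]='c': k: 1→0; π[4]=0 (border '')
j=5 s[j]='c': π[5]=0 (border '')
j=6 s[j]='a': π[6]=0 (border '')
j=7 s[j]='d': π[7]=0 (border '')
j=8 s[j]='b': π[8]=1 (border 'b')
j=9 s[j]='a': k: 1→0; π[9]=0 (border '')
j=10 s[j]='c': π[10]=0 (border '')
j=11 s[j]='a': π[11]=0 (border '')
j=12 s[j]='d': π[12]=0 (border '')
j=13 s[j]='c': π[13]=0 (border '')
j=14 s[j]='d': π[14]=0 (border '')
j=15 s[j]='d': π[15]=0 (border '')
j=16 s[j]='a': π[16]=0 (border '')
j=17 s[j]='c': π[17]=0 (border '')
j=18 s[j]='d': π[18]=0 (border '')
j=19 s[j]='d': π[19]=0 (border '')
j=20 s[j]='c': π[20]=0 (border '')
j=21 s[j]='b': π[21]=1 (border 'b')
j=22 s[j]='b': k: 1→0; π[22]=1 (border 'b')
j=23 s[j]='c': k: 1→0; π[23]=0 (border '')
j=24 s[j]='b': π[24]=1 (border 'b')
j=25 s[j]='b': k: 1→0; π[25]=1 (border 'b')
j=26 s[j]='c': k: 1→0; π[26]=0 (border '')
j=27 s[j]='b': π[27]=1 (border 'b')
j=28 s[j]='a': k: 1→0; π[28]=0 (border '')
j=29 s[j]='a': π[29]=0 (border '')
j=30 s[j]='b': π[30]=1 (border 'b')
j=31 s[j]='b': k: 1→0; π[31]=1 (border 'b')
j=32 s[j]='a': k: 1→0; π[32]=0 (border '')
j=33 s[j]='a': π[33]=0 (border '')
j=34 s[j]='d': π[34]=0 (border '')
j=35 s[j]='b': π[35]=1 (border 'b')
j=36 s[j]='d': π[36]=2 (border 'bd')
j=37 s[j]='b': k: 2→0; π[37]=1 (border 'b')
j=38 s[j]='d': π[38]=2 (border 'bd')
j=39 s[j]='a': π[39]=3 (border 'bda')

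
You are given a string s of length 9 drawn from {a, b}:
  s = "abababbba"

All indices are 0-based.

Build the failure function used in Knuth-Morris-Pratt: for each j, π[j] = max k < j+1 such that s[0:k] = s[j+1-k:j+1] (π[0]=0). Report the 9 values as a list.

π[0] = 0
j=1 s[j]='b': π[1]=0 (border '')
j=2 s[j]='a': π[2]=1 (border 'a')
j=3 s[j]='b': π[3]=2 (border 'ab')
j=4 s[j]='a': π[4]=3 (border 'aba')
j=5 s[j]='b': π[5]=4 (border 'abab')
j=6 s[j]='b': k: 4→2→0; π[6]=0 (border '')
j=7 s[j]='b': π[7]=0 (border '')
j=8 s[j]='a': π[8]=1 (border 'a')

[0, 0, 1, 2, 3, 4, 0, 0, 1]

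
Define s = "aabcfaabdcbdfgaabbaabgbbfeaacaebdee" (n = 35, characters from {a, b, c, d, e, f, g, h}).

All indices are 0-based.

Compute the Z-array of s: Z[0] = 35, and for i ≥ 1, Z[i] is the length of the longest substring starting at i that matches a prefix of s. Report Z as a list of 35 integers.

Z[0]=35
i=1: outside box; Z[1]=1 extend→box=[1,2)
i=2: outside box; Z[2]=0
i=3: outside box; Z[3]=0
i=4: outside box; Z[4]=0
i=5: outside box; Z[5]=3 extend→box=[5,8)
i=6: min(r-i=2, Z[1]=1)=1; Z[6]=1
i=7: min(r-i=1, Z[2]=0)=0; Z[7]=0
i=8: outside box; Z[8]=0
i=9: outside box; Z[9]=0
i=10: outside box; Z[10]=0
i=11: outside box; Z[11]=0
i=12: outside box; Z[12]=0
i=13: outside box; Z[13]=0
i=14: outside box; Z[14]=3 extend→box=[14,17)
i=15: min(r-i=2, Z[1]=1)=1; Z[15]=1
i=16: min(r-i=1, Z[2]=0)=0; Z[16]=0
i=17: outside box; Z[17]=0
i=18: outside box; Z[18]=3 extend→box=[18,21)
i=19: min(r-i=2, Z[1]=1)=1; Z[19]=1
i=20: min(r-i=1, Z[2]=0)=0; Z[20]=0
i=21: outside box; Z[21]=0
i=22: outside box; Z[22]=0
i=23: outside box; Z[23]=0
i=24: outside box; Z[24]=0
i=25: outside box; Z[25]=0
i=26: outside box; Z[26]=2 extend→box=[26,28)
i=27: min(r-i=1, Z[1]=1)=1; Z[27]=1
i=28: outside box; Z[28]=0
i=29: outside box; Z[29]=1 extend→box=[29,30)
i=30: outside box; Z[30]=0
i=31: outside box; Z[31]=0
i=32: outside box; Z[32]=0
i=33: outside box; Z[33]=0
i=34: outside box; Z[34]=0

[35, 1, 0, 0, 0, 3, 1, 0, 0, 0, 0, 0, 0, 0, 3, 1, 0, 0, 3, 1, 0, 0, 0, 0, 0, 0, 2, 1, 0, 1, 0, 0, 0, 0, 0]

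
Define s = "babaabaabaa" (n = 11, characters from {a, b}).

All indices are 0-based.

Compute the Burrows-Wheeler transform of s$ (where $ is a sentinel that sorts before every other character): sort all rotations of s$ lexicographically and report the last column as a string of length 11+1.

rank  rotation      last
    0  $babaabaabaa  a
    1  a$babaabaaba  a
    2  aa$babaabaab  b
    3  aabaa$babaab  b
    4  aabaabaa$bab  b
    5  abaa$babaaba  a
    6  abaabaa$baba  a
    7  abaabaabaa$b  b
    8  baa$babaabaa  a
    9  baabaa$babaa  a
   10  baabaabaa$ba  a
   11  babaabaabaa$  $

aabbbaabaaa$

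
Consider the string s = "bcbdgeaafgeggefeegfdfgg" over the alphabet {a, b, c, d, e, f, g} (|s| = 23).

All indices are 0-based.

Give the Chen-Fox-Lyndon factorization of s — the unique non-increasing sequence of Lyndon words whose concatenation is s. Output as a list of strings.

["bcbdge", "aafgeggefeegfdfgg"]

emit factor 1: 'bcbdge' (i=0, period=6)
emit factor 2: 'aafgeggefeegfdfgg' (i=6, period=17)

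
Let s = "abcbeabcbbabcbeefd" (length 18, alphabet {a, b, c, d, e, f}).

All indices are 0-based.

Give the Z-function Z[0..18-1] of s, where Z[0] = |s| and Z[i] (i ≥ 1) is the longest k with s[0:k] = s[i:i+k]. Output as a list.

[18, 0, 0, 0, 0, 4, 0, 0, 0, 0, 5, 0, 0, 0, 0, 0, 0, 0]

Z[0]=18
i=1: fresh scan; Z[1]=0
i=2: fresh scan; Z[2]=0
i=3: fresh scan; Z[3]=0
i=4: fresh scan; Z[4]=0
i=5: fresh scan; Z[5]=4 scan→box=[5,9)
i=6: min(r-i=3, Z[1]=0)=0; Z[6]=0
i=7: min(r-i=2, Z[2]=0)=0; Z[7]=0
i=8: min(r-i=1, Z[3]=0)=0; Z[8]=0
i=9: fresh scan; Z[9]=0
i=10: fresh scan; Z[10]=5 scan→box=[10,15)
i=11: min(r-i=4, Z[1]=0)=0; Z[11]=0
i=12: min(r-i=3, Z[2]=0)=0; Z[12]=0
i=13: min(r-i=2, Z[3]=0)=0; Z[13]=0
i=14: min(r-i=1, Z[4]=0)=0; Z[14]=0
i=15: fresh scan; Z[15]=0
i=16: fresh scan; Z[16]=0
i=17: fresh scan; Z[17]=0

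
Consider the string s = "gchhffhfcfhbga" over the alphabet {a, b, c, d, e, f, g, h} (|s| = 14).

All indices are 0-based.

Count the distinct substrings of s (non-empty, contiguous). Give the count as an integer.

rank→(start, suffix):
  0 → (13, 'a')
  1 → (11, 'bga')
  2 → (8, 'cfhbga')
  3 → (1, 'chhffhfcfhbga')
  4 → (7, 'fcfhbga')
  5 → (4, 'ffhfcfhbga')
  6 → (9, 'fhbga')
  7 → (5, 'fhfcfhbga')
  8 → (12, 'ga')
  9 → (0, 'gchhffhfcfhbga')
  10 → (10, 'hbga')
  11 → (6, 'hfcfhbga')
  12 → (3, 'hffhfcfhbga')
  13 → (2, 'hhffhfcfhbga')

SA = [13, 11, 8, 1, 7, 4, 9, 5, 12, 0, 10, 6, 3, 2]
i: (SA[i-1],SA[i]) lcp shared
  1: (13,11) 0 ''
  2: (11,8) 0 ''
  3: (8,1) 1 'c'
  4: (1,7) 0 ''
  5: (7,4) 1 'f'
  6: (4,9) 1 'f'
  7: (9,5) 2 'fh'
  8: (5,12) 0 ''
  9: (12,0) 1 'g'
  10: (0,10) 0 ''
  11: (10,6) 1 'h'
  12: (6,3) 2 'hf'
  13: (3,2) 1 'h'

n(n+1)/2 = 14·15/2 = 105
Σ LCP = 0 + 0 + 0 + 1 + 0 + 1 + 1 + 2 + 0 + 1 + 0 + 1 + 2 + 1 = 10
distinct = 105 − 10 = 95

95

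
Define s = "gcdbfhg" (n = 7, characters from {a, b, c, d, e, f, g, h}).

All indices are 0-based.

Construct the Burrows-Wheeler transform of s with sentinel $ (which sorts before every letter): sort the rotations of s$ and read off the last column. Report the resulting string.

rank  rotation  last
    0  $gcdbfhg  g
    1  bfhg$gcd  d
    2  cdbfhg$g  g
    3  dbfhg$gc  c
    4  fhg$gcdb  b
    5  g$gcdbfh  h
    6  gcdbfhg$  $
    7  hg$gcdbf  f

gdgcbh$f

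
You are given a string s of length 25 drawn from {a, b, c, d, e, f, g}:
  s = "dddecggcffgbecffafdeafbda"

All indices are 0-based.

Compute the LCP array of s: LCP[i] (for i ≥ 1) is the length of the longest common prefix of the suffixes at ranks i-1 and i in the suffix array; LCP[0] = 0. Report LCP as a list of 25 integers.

rank→(start, suffix):
  0 → (24, 'a')
  1 → (20, 'afbda')
  2 → (16, 'afdeafbda')
  3 → (22, 'bda')
  4 → (11, 'becffafdeafbda')
  5 → (13, 'cffafdeafbda')
  6 → (7, 'cffgbecffafdeafbda')
  7 → (4, 'cggcffgbecffafdeafbda')
  8 → (23, 'da')
  9 → (0, 'dddecggcffgbecffafdeafbda')
  10 → (1, 'ddecggcffgbecffafdeafbda')
  11 → (18, 'deafbda')
  12 → (2, 'decggcffgbecffafdeafbda')
  13 → (19, 'eafbda')
  14 → (12, 'ecffafdeafbda')
  15 → (3, 'ecggcffgbecffafdeafbda')
  16 → (15, 'fafdeafbda')
  17 → (21, 'fbda')
  18 → (17, 'fdeafbda')
  19 → (14, 'ffafdeafbda')
  20 → (8, 'ffgbecffafdeafbda')
  21 → (9, 'fgbecffafdeafbda')
  22 → (10, 'gbecffafdeafbda')
  23 → (6, 'gcffgbecffafdeafbda')
  24 → (5, 'ggcffgbecffafdeafbda')

SA = [24, 20, 16, 22, 11, 13, 7, 4, 23, 0, 1, 18, 2, 19, 12, 3, 15, 21, 17, 14, 8, 9, 10, 6, 5]
i: (SA[i-1],SA[i]) lcp shared
  1: (24,20) 1 'a'
  2: (20,16) 2 'af'
  3: (16,22) 0 ''
  4: (22,11) 1 'b'
  5: (11,13) 0 ''
  6: (13,7) 3 'cff'
  7: (7,4) 1 'c'
  8: (4,23) 0 ''
  9: (23,0) 1 'd'
  10: (0,1) 2 'dd'
  11: (1,18) 1 'd'
  12: (18,2) 2 'de'
  13: (2,19) 0 ''
  14: (19,12) 1 'e'
  15: (12,3) 2 'ec'
  16: (3,15) 0 ''
  17: (15,21) 1 'f'
  18: (21,17) 1 'f'
  19: (17,14) 1 'f'
  20: (14,8) 2 'ff'
  21: (8,9) 1 'f'
  22: (9,10) 0 ''
  23: (10,6) 1 'g'
  24: (6,5) 1 'g'

[0, 1, 2, 0, 1, 0, 3, 1, 0, 1, 2, 1, 2, 0, 1, 2, 0, 1, 1, 1, 2, 1, 0, 1, 1]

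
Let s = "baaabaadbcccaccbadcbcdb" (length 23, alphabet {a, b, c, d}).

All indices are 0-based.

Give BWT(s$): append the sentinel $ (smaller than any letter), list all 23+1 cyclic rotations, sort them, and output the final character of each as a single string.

bbabacabd$acdcccdcabbcaa

rank  rotation                  last
    0  $baaabaadbcccaccbadcbcdb  b
    1  aaabaadbcccaccbadcbcdb$b  b
    2  aabaadbcccaccbadcbcdb$ba  a
    3  aadbcccaccbadcbcdb$baaab  b
    4  abaadbcccaccbadcbcdb$baa  a
    5  accbadcbcdb$baaabaadbccc  c
    6  adbcccaccbadcbcdb$baaaba  a
    7  adcbcdb$baaabaadbcccaccb  b
    8  b$baaabaadbcccaccbadcbcd  d
    9  baaabaadbcccaccbadcbcdb$  $
   10  baadbcccaccbadcbcdb$baaa  a
   11  badcbcdb$baaabaadbcccacc  c
   12  bcccaccbadcbcdb$baaabaad  d
   13  bcdb$baaabaadbcccaccbadc  c
   14  caccbadcbcdb$baaabaadbcc  c
   15  cbadcbcdb$baaabaadbcccac  c
   16  cbcdb$baaabaadbcccaccbad  d
   17  ccaccbadcbcdb$baaabaadbc  c
   18  ccbadcbcdb$baaabaadbccca  a
   19  cccaccbadcbcdb$baaabaadb  b
   20  cdb$baaabaadbcccaccbadcb  b
   21  db$baaabaadbcccaccbadcbc  c
   22  dbcccaccbadcbcdb$baaabaa  a
   23  dcbcdb$baaabaadbcccaccba  a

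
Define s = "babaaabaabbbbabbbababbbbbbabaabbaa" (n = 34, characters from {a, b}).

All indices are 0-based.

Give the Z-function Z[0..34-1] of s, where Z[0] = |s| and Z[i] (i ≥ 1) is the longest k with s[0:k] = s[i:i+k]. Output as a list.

[34, 0, 2, 0, 0, 0, 2, 0, 0, 1, 1, 1, 3, 0, 1, 1, 4, 0, 3, 0, 1, 1, 1, 1, 1, 5, 0, 2, 0, 0, 1, 2, 0, 0]

Z[0]=34
i=1: i≥r, start 0; Z[1]=0
i=2: i≥r, start 0; Z[2]=2 extend→box=[2,4)
i=3: min(r-i=1, Z[1]=0)=0; Z[3]=0
i=4: i≥r, start 0; Z[4]=0
i=5: i≥r, start 0; Z[5]=0
i=6: i≥r, start 0; Z[6]=2 extend→box=[6,8)
i=7: min(r-i=1, Z[1]=0)=0; Z[7]=0
i=8: i≥r, start 0; Z[8]=0
i=9: i≥r, start 0; Z[9]=1 extend→box=[9,10)
i=10: i≥r, start 0; Z[10]=1 extend→box=[10,11)
i=11: i≥r, start 0; Z[11]=1 extend→box=[11,12)
i=12: i≥r, start 0; Z[12]=3 extend→box=[12,15)
i=13: min(r-i=2, Z[1]=0)=0; Z[13]=0
i=14: min(r-i=1, Z[2]=2)=1; Z[14]=1
i=15: i≥r, start 0; Z[15]=1 extend→box=[15,16)
i=16: i≥r, start 0; Z[16]=4 extend→box=[16,20)
i=17: min(r-i=3, Z[1]=0)=0; Z[17]=0
i=18: min(r-i=2, Z[2]=2)=2; Z[18]=3 extend→box=[18,21)
i=19: min(r-i=2, Z[1]=0)=0; Z[19]=0
i=20: min(r-i=1, Z[2]=2)=1; Z[20]=1
i=21: i≥r, start 0; Z[21]=1 extend→box=[21,22)
i=22: i≥r, start 0; Z[22]=1 extend→box=[22,23)
i=23: i≥r, start 0; Z[23]=1 extend→box=[23,24)
i=24: i≥r, start 0; Z[24]=1 extend→box=[24,25)
i=25: i≥r, start 0; Z[25]=5 extend→box=[25,30)
i=26: min(r-i=4, Z[1]=0)=0; Z[26]=0
i=27: min(r-i=3, Z[2]=2)=2; Z[27]=2
i=28: min(r-i=2, Z[3]=0)=0; Z[28]=0
i=29: min(r-i=1, Z[4]=0)=0; Z[29]=0
i=30: i≥r, start 0; Z[30]=1 extend→box=[30,31)
i=31: i≥r, start 0; Z[31]=2 extend→box=[31,33)
i=32: min(r-i=1, Z[1]=0)=0; Z[32]=0
i=33: i≥r, start 0; Z[33]=0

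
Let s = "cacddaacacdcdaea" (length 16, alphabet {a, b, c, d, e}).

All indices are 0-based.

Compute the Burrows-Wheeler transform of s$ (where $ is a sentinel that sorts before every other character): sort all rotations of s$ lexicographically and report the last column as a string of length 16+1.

aedaccda$daadccca

rank  rotation           last
    0  $cacddaacacdcdaea  a
    1  a$cacddaacacdcdae  e
    2  aacacdcdaea$cacdd  d
    3  acacdcdaea$cacdda  a
    4  acdcdaea$cacddaac  c
    5  acddaacacdcdaea$c  c
    6  aea$cacddaacacdcd  d
    7  cacdcdaea$cacddaa  a
    8  cacddaacacdcdaea$  $
    9  cdaea$cacddaacacd  d
   10  cdcdaea$cacddaaca  a
   11  cddaacacdcdaea$ca  a
   12  daacacdcdaea$cacd  d
   13  daea$cacddaacacdc  c
   14  dcdaea$cacddaacac  c
   15  ddaacacdcdaea$cac  c
   16  ea$cacddaacacdcda  a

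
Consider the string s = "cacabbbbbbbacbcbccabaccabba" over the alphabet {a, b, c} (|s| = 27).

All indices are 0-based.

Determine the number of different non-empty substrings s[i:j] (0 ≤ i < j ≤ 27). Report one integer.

sorted suffixes:
  #0 SA[0]=26  'a'
  #1 SA[1]=18  'abaccabba'
  #2 SA[2]=23  'abba'
  #3 SA[3]=3  'abbbbbbbacbcbccabaccabba'
  #4 SA[4]=1  'acabbbbbbbacbcbccabaccabba'
  #5 SA[5]=11  'acbcbccabaccabba'
  #6 SA[6]=20  'accabba'
  #7 SA[7]=25  'ba'
  #8 SA[8]=10  'bacbcbccabaccabba'
  #9 SA[9]=19  'baccabba'
  #10 SA[10]=24  'bba'
  #11 SA[11]=9  'bbacbcbccabaccabba'
  #12 SA[12]=8  'bbbacbcbccabaccabba'
  #13 SA[13]=7  'bbbbacbcbccabaccabba'
  #14 SA[14]=6  'bbbbbacbcbccabaccabba'
  #15 SA[15]=5  'bbbbbbacbcbccabaccabba'
  #16 SA[16]=4  'bbbbbbbacbcbccabaccabba'
  #17 SA[17]=13  'bcbccabaccabba'
  #18 SA[18]=15  'bccabaccabba'
  #19 SA[19]=17  'cabaccabba'
  #20 SA[20]=22  'cabba'
  #21 SA[21]=2  'cabbbbbbbacbcbccabaccabba'
  #22 SA[22]=0  'cacabbbbbbbacbcbccabaccabba'
  #23 SA[23]=12  'cbcbccabaccabba'
  #24 SA[24]=14  'cbccabaccabba'
  #25 SA[25]=16  'ccabaccabba'
  #26 SA[26]=21  'ccabba'

SA = [26, 18, 23, 3, 1, 11, 20, 25, 10, 19, 24, 9, 8, 7, 6, 5, 4, 13, 15, 17, 22, 2, 0, 12, 14, 16, 21]
[i] adj suffixes → lcp
  [1] 26/18 → 1 ('a')
  [2] 18/23 → 2 ('ab')
  [3] 23/3 → 3 ('abb')
  [4] 3/1 → 1 ('a')
  [5] 1/11 → 2 ('ac')
  [6] 11/20 → 2 ('ac')
  [7] 20/25 → 0 ('')
  [8] 25/10 → 2 ('ba')
  [9] 10/19 → 3 ('bac')
  [10] 19/24 → 1 ('b')
  [11] 24/9 → 3 ('bba')
  [12] 9/8 → 2 ('bb')
  [13] 8/7 → 3 ('bbb')
  [14] 7/6 → 4 ('bbbb')
  [15] 6/5 → 5 ('bbbbb')
  [16] 5/4 → 6 ('bbbbbb')
  [17] 4/13 → 1 ('b')
  [18] 13/15 → 2 ('bc')
  [19] 15/17 → 0 ('')
  [20] 17/22 → 3 ('cab')
  [21] 22/2 → 4 ('cabb')
  [22] 2/0 → 2 ('ca')
  [23] 0/12 → 1 ('c')
  [24] 12/14 → 3 ('cbc')
  [25] 14/16 → 1 ('c')
  [26] 16/21 → 4 ('ccab')

n(n+1)/2 = 27·28/2 = 378
Σ LCP = 0 + 1 + 2 + 3 + 1 + 2 + 2 + 0 + 2 + 3 + 1 + 3 + 2 + 3 + 4 + 5 + 6 + 1 + 2 + 0 + 3 + 4 + 2 + 1 + 3 + 1 + 4 = 61
distinct = 378 − 61 = 317

317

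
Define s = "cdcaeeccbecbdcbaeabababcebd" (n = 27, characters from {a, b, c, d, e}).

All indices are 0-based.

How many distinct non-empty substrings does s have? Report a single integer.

sorted suffixes:
  #0 SA[0]=17  'abababcebd'
  #1 SA[1]=19  'ababcebd'
  #2 SA[2]=21  'abcebd'
  #3 SA[3]=15  'aeabababcebd'
  #4 SA[4]=3  'aeeccbecbdcbaeabababcebd'
  #5 SA[5]=18  'bababcebd'
  #6 SA[6]=20  'babcebd'
  #7 SA[7]=14  'baeabababcebd'
  #8 SA[8]=22  'bcebd'
  #9 SA[9]=25  'bd'
  #10 SA[10]=11  'bdcbaeabababcebd'
  #11 SA[11]=8  'becbdcbaeabababcebd'
  #12 SA[12]=2  'caeeccbecbdcbaeabababcebd'
  #13 SA[13]=13  'cbaeabababcebd'
  #14 SA[14]=10  'cbdcbaeabababcebd'
  #15 SA[15]=7  'cbecbdcbaeabababcebd'
  #16 SA[16]=6  'ccbecbdcbaeabababcebd'
  #17 SA[17]=0  'cdcaeeccbecbdcbaeabababcebd'
  #18 SA[18]=23  'cebd'
  #19 SA[19]=26  'd'
  #20 SA[20]=1  'dcaeeccbecbdcbaeabababcebd'
  #21 SA[21]=12  'dcbaeabababcebd'
  #22 SA[22]=16  'eabababcebd'
  #23 SA[23]=24  'ebd'
  #24 SA[24]=9  'ecbdcbaeabababcebd'
  #25 SA[25]=5  'eccbecbdcbaeabababcebd'
  #26 SA[26]=4  'eeccbecbdcbaeabababcebd'

SA = [17, 19, 21, 15, 3, 18, 20, 14, 22, 25, 11, 8, 2, 13, 10, 7, 6, 0, 23, 26, 1, 12, 16, 24, 9, 5, 4]
[i] adj suffixes → lcp
  [1] 17/19 → 4 ('abab')
  [2] 19/21 → 2 ('ab')
  [3] 21/15 → 1 ('a')
  [4] 15/3 → 2 ('ae')
  [5] 3/18 → 0 ('')
  [6] 18/20 → 3 ('bab')
  [7] 20/14 → 2 ('ba')
  [8] 14/22 → 1 ('b')
  [9] 22/25 → 1 ('b')
  [10] 25/11 → 2 ('bd')
  [11] 11/8 → 1 ('b')
  [12] 8/2 → 0 ('')
  [13] 2/13 → 1 ('c')
  [14] 13/10 → 2 ('cb')
  [15] 10/7 → 2 ('cb')
  [16] 7/6 → 1 ('c')
  [17] 6/0 → 1 ('c')
  [18] 0/23 → 1 ('c')
  [19] 23/26 → 0 ('')
  [20] 26/1 → 1 ('d')
  [21] 1/12 → 2 ('dc')
  [22] 12/16 → 0 ('')
  [23] 16/24 → 1 ('e')
  [24] 24/9 → 1 ('e')
  [25] 9/5 → 2 ('ec')
  [26] 5/4 → 1 ('e')

n(n+1)/2 = 27·28/2 = 378
Σ LCP = 0 + 4 + 2 + 1 + 2 + 0 + 3 + 2 + 1 + 1 + 2 + 1 + 0 + 1 + 2 + 2 + 1 + 1 + 1 + 0 + 1 + 2 + 0 + 1 + 1 + 2 + 1 = 35
distinct = 378 − 35 = 343

343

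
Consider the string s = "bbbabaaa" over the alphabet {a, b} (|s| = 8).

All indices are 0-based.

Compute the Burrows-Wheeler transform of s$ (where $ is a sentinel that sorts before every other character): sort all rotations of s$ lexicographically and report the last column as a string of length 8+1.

rank  rotation   last
    0  $bbbabaaa  a
    1  a$bbbabaa  a
    2  aa$bbbaba  a
    3  aaa$bbbab  b
    4  abaaa$bbb  b
    5  baaa$bbba  a
    6  babaaa$bb  b
    7  bbabaaa$b  b
    8  bbbabaaa$  $

aaabbabb$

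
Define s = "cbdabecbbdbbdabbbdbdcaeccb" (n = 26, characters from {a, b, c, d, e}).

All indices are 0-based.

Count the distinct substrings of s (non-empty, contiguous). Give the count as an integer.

rank→(start, suffix):
  0 → (13, 'abbbdbdcaeccb')
  1 → (3, 'abecbbdbbdabbbdbdcaeccb')
  2 → (21, 'aeccb')
  3 → (25, 'b')
  4 → (14, 'bbbdbdcaeccb')
  5 → (10, 'bbdabbbdbdcaeccb')
  6 → (7, 'bbdbbdabbbdbdcaeccb')
  7 → (15, 'bbdbdcaeccb')
  8 → (11, 'bdabbbdbdcaeccb')
  9 → (1, 'bdabecbbdbbdabbbdbdcaeccb')
  10 → (8, 'bdbbdabbbdbdcaeccb')
  11 → (16, 'bdbdcaeccb')
  12 → (18, 'bdcaeccb')
  13 → (4, 'becbbdbbdabbbdbdcaeccb')
  14 → (20, 'caeccb')
  15 → (24, 'cb')
  16 → (6, 'cbbdbbdabbbdbdcaeccb')
  17 → (0, 'cbdabecbbdbbdabbbdbdcaeccb')
  18 → (23, 'ccb')
  19 → (12, 'dabbbdbdcaeccb')
  20 → (2, 'dabecbbdbbdabbbdbdcaeccb')
  21 → (9, 'dbbdabbbdbdcaeccb')
  22 → (17, 'dbdcaeccb')
  23 → (19, 'dcaeccb')
  24 → (5, 'ecbbdbbdabbbdbdcaeccb')
  25 → (22, 'eccb')

SA = [13, 3, 21, 25, 14, 10, 7, 15, 11, 1, 8, 16, 18, 4, 20, 24, 6, 0, 23, 12, 2, 9, 17, 19, 5, 22]
[i] adj suffixes → lcp
  [1] 13/3 → 2 ('ab')
  [2] 3/21 → 1 ('a')
  [3] 21/25 → 0 ('')
  [4] 25/14 → 1 ('b')
  [5] 14/10 → 2 ('bb')
  [6] 10/7 → 3 ('bbd')
  [7] 7/15 → 4 ('bbdb')
  [8] 15/11 → 1 ('b')
  [9] 11/1 → 4 ('bdab')
  [10] 1/8 → 2 ('bd')
  [11] 8/16 → 3 ('bdb')
  [12] 16/18 → 2 ('bd')
  [13] 18/4 → 1 ('b')
  [14] 4/20 → 0 ('')
  [15] 20/24 → 1 ('c')
  [16] 24/6 → 2 ('cb')
  [17] 6/0 → 2 ('cb')
  [18] 0/23 → 1 ('c')
  [19] 23/12 → 0 ('')
  [20] 12/2 → 3 ('dab')
  [21] 2/9 → 1 ('d')
  [22] 9/17 → 2 ('db')
  [23] 17/19 → 1 ('d')
  [24] 19/5 → 0 ('')
  [25] 5/22 → 2 ('ec')

n(n+1)/2 = 26·27/2 = 351
Σ LCP = 0 + 2 + 1 + 0 + 1 + 2 + 3 + 4 + 1 + 4 + 2 + 3 + 2 + 1 + 0 + 1 + 2 + 2 + 1 + 0 + 3 + 1 + 2 + 1 + 0 + 2 = 41
distinct = 351 − 41 = 310

310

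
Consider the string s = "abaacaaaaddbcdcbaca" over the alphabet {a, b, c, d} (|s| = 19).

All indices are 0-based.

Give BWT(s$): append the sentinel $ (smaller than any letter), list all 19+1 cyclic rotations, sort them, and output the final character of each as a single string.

accaba$baaacdaadbdca

rank  rotation              last
    0  $abaacaaaaddbcdcbaca  a
    1  a$abaacaaaaddbcdcbac  c
    2  aaaaddbcdcbaca$abaac  c
    3  aaaddbcdcbaca$abaaca  a
    4  aacaaaaddbcdcbaca$ab  b
    5  aaddbcdcbaca$abaacaa  a
    6  abaacaaaaddbcdcbaca$  $
    7  aca$abaacaaaaddbcdcb  b
    8  acaaaaddbcdcbaca$aba  a
    9  addbcdcbaca$abaacaaa  a
   10  baacaaaaddbcdcbaca$a  a
   11  baca$abaacaaaaddbcdc  c
   12  bcdcbaca$abaacaaaadd  d
   13  ca$abaacaaaaddbcdcba  a
   14  caaaaddbcdcbaca$abaa  a
   15  cbaca$abaacaaaaddbcd  d
   16  cdcbaca$abaacaaaaddb  b
   17  dbcdcbaca$abaacaaaad  d
   18  dcbaca$abaacaaaaddbc  c
   19  ddbcdcbaca$abaacaaaa  a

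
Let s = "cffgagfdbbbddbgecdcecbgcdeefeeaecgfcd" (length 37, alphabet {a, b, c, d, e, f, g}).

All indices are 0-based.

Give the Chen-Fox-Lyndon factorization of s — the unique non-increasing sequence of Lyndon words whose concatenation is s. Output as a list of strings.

["cffg", "agfdbbbddbgecdcecbgcdeefee", "aecgfcd"]

emit factor 1: 'cffg' (i=0, period=4)
emit factor 2: 'agfdbbbddbgecdcecbgcdeefee' (i=4, period=26)
emit factor 3: 'aecgfcd' (i=30, period=7)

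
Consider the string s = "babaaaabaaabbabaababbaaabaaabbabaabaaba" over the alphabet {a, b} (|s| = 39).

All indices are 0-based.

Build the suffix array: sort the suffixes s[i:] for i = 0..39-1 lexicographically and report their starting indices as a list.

rank | idx | suffix
   0 |  38 | a
   1 |   3 | aaaabaaabbabaababbaaabaaabbabaabaaba
   2 |  21 | aaabaaabbabaabaaba
   3 |   4 | aaabaaabbabaababbaaabaaabbabaabaaba
   4 |  25 | aaabbabaabaaba
   5 |   8 | aaabbabaababbaaabaaabbabaabaaba
   6 |  35 | aaba
   7 |  22 | aabaaabbabaabaaba
   8 |   5 | aabaaabbabaababbaaabaaabbabaabaaba
   9 |  32 | aabaaba
  10 |  15 | aababbaaabaaabbabaabaaba
  11 |  26 | aabbabaabaaba
  12 |   9 | aabbabaababbaaabaaabbabaabaaba
  13 |  36 | aba
  14 |   1 | abaaaabaaabbabaababbaaabaaabbabaabaaba
  15 |  23 | abaaabbabaabaaba
  16 |   6 | abaaabbabaababbaaabaaabbabaabaaba
  17 |  33 | abaaba
  18 |  30 | abaabaaba
  19 |  13 | abaababbaaabaaabbabaabaaba
  20 |  16 | ababbaaabaaabbabaabaaba
  21 |  18 | abbaaabaaabbabaabaaba
  22 |  27 | abbabaabaaba
  23 |  10 | abbabaababbaaabaaabbabaabaaba
  24 |  37 | ba
  25 |   2 | baaaabaaabbabaababbaaabaaabbabaabaaba
  26 |  20 | baaabaaabbabaabaaba
  27 |  24 | baaabbabaabaaba
  28 |   7 | baaabbabaababbaaabaaabbabaabaaba
  29 |  34 | baaba
  30 |  31 | baabaaba
  31 |  14 | baababbaaabaaabbabaabaaba
  32 |   0 | babaaaabaaabbabaababbaaabaaabbabaabaaba
  33 |  29 | babaabaaba
  34 |  12 | babaababbaaabaaabbabaabaaba
  35 |  17 | babbaaabaaabbabaabaaba
  36 |  19 | bbaaabaaabbabaabaaba
  37 |  28 | bbabaabaaba
  38 |  11 | bbabaababbaaabaaabbabaabaaba

[38, 3, 21, 4, 25, 8, 35, 22, 5, 32, 15, 26, 9, 36, 1, 23, 6, 33, 30, 13, 16, 18, 27, 10, 37, 2, 20, 24, 7, 34, 31, 14, 0, 29, 12, 17, 19, 28, 11]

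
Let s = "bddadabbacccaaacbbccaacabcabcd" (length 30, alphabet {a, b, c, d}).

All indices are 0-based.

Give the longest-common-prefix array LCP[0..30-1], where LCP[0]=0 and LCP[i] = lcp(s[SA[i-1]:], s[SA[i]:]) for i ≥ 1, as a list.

[0, 2, 3, 1, 2, 3, 1, 2, 2, 1, 0, 1, 2, 1, 2, 2, 1, 0, 3, 2, 4, 1, 1, 4, 2, 1, 0, 1, 2, 1]

rank | idx | suffix
   0 |  12 | aaacbbccaacabcabcd
   1 |  20 | aacabcabcd
   2 |  13 | aacbbccaacabcabcd
   3 |   5 | abbacccaaacbbccaacabcabcd
   4 |  23 | abcabcd
   5 |  26 | abcd
   6 |  21 | acabcabcd
   7 |  14 | acbbccaacabcabcd
   8 |   8 | acccaaacbbccaacabcabcd
   9 |   3 | adabbacccaaacbbccaacabcabcd
  10 |   7 | bacccaaacbbccaacabcabcd
  11 |   6 | bbacccaaacbbccaacabcabcd
  12 |  16 | bbccaacabcabcd
  13 |  24 | bcabcd
  14 |  17 | bccaacabcabcd
  15 |  27 | bcd
  16 |   0 | bddadabbacccaaacbbccaacabcabcd
  17 |  11 | caaacbbccaacabcabcd
  18 |  19 | caacabcabcd
  19 |  22 | cabcabcd
  20 |  25 | cabcd
  21 |  15 | cbbccaacabcabcd
  22 |  10 | ccaaacbbccaacabcabcd
  23 |  18 | ccaacabcabcd
  24 |   9 | cccaaacbbccaacabcabcd
  25 |  28 | cd
  26 |  29 | d
  27 |   4 | dabbacccaaacbbccaacabcabcd
  28 |   2 | dadabbacccaaacbbccaacabcabcd
  29 |   1 | ddadabbacccaaacbbccaacabcabcd

SA = [12, 20, 13, 5, 23, 26, 21, 14, 8, 3, 7, 6, 16, 24, 17, 27, 0, 11, 19, 22, 25, 15, 10, 18, 9, 28, 29, 4, 2, 1]
i: (SA[i-1],SA[i]) lcp shared
  1: (12,20) 2 'aa'
  2: (20,13) 3 'aac'
  3: (13,5) 1 'a'
  4: (5,23) 2 'ab'
  5: (23,26) 3 'abc'
  6: (26,21) 1 'a'
  7: (21,14) 2 'ac'
  8: (14,8) 2 'ac'
  9: (8,3) 1 'a'
  10: (3,7) 0 ''
  11: (7,6) 1 'b'
  12: (6,16) 2 'bb'
  13: (16,24) 1 'b'
  14: (24,17) 2 'bc'
  15: (17,27) 2 'bc'
  16: (27,0) 1 'b'
  17: (0,11) 0 ''
  18: (11,19) 3 'caa'
  19: (19,22) 2 'ca'
  20: (22,25) 4 'cabc'
  21: (25,15) 1 'c'
  22: (15,10) 1 'c'
  23: (10,18) 4 'ccaa'
  24: (18,9) 2 'cc'
  25: (9,28) 1 'c'
  26: (28,29) 0 ''
  27: (29,4) 1 'd'
  28: (4,2) 2 'da'
  29: (2,1) 1 'd'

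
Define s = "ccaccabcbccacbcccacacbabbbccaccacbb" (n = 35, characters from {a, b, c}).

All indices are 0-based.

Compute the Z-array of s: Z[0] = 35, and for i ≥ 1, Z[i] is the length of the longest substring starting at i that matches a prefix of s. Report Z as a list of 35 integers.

Z[0]=35
i=1: outside box; Z[1]=1 extend→box=[1,2)
i=2: outside box; Z[2]=0
i=3: outside box; Z[3]=3 extend→box=[3,6)
i=4: min(r-i=2, Z[1]=1)=1; Z[4]=1
i=5: min(r-i=1, Z[2]=0)=0; Z[5]=0
i=6: outside box; Z[6]=0
i=7: outside box; Z[7]=1 extend→box=[7,8)
i=8: outside box; Z[8]=0
i=9: outside box; Z[9]=4 extend→box=[9,13)
i=10: min(r-i=3, Z[1]=1)=1; Z[10]=1
i=11: min(r-i=2, Z[2]=0)=0; Z[11]=0
i=12: min(r-i=1, Z[3]=3)=1; Z[12]=1
i=13: outside box; Z[13]=0
i=14: outside box; Z[14]=2 extend→box=[14,16)
i=15: min(r-i=1, Z[1]=1)=1; Z[15]=4 extend→box=[15,19)
i=16: min(r-i=3, Z[1]=1)=1; Z[16]=1
i=17: min(r-i=2, Z[2]=0)=0; Z[17]=0
i=18: min(r-i=1, Z[3]=3)=1; Z[18]=1
i=19: outside box; Z[19]=0
i=20: outside box; Z[20]=1 extend→box=[20,21)
i=21: outside box; Z[21]=0
i=22: outside box; Z[22]=0
i=23: outside box; Z[23]=0
i=24: outside box; Z[24]=0
i=25: outside box; Z[25]=0
i=26: outside box; Z[26]=6 extend→box=[26,32)
i=27: min(r-i=5, Z[1]=1)=1; Z[27]=1
i=28: min(r-i=4, Z[2]=0)=0; Z[28]=0
i=29: min(r-i=3, Z[3]=3)=3; Z[29]=4 extend→box=[29,33)
i=30: min(r-i=3, Z[1]=1)=1; Z[30]=1
i=31: min(r-i=2, Z[2]=0)=0; Z[31]=0
i=32: min(r-i=1, Z[3]=3)=1; Z[32]=1
i=33: outside box; Z[33]=0
i=34: outside box; Z[34]=0

[35, 1, 0, 3, 1, 0, 0, 1, 0, 4, 1, 0, 1, 0, 2, 4, 1, 0, 1, 0, 1, 0, 0, 0, 0, 0, 6, 1, 0, 4, 1, 0, 1, 0, 0]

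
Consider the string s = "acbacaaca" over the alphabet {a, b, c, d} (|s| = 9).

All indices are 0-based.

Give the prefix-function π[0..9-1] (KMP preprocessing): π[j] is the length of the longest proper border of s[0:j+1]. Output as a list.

π[0] = 0
j=1 s[j]='c': π[1]=0 (border '')
j=2 s[j]='b': π[2]=0 (border '')
j=3 s[j]='a': π[3]=1 (border 'a')
j=4 s[j]='c': π[4]=2 (border 'ac')
j=5 s[j]='a': k: 2→0; π[5]=1 (border 'a')
j=6 s[j]='a': k: 1→0; π[6]=1 (border 'a')
j=7 s[j]='c': π[7]=2 (border 'ac')
j=8 s[j]='a': k: 2→0; π[8]=1 (border 'a')

[0, 0, 0, 1, 2, 1, 1, 2, 1]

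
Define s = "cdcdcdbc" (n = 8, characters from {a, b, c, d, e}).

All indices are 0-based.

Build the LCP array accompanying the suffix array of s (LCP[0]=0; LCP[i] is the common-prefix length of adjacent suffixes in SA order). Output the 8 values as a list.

[0, 0, 1, 2, 4, 0, 1, 3]

sorted suffixes:
  #0 SA[0]=6  'bc'
  #1 SA[1]=7  'c'
  #2 SA[2]=4  'cdbc'
  #3 SA[3]=2  'cdcdbc'
  #4 SA[4]=0  'cdcdcdbc'
  #5 SA[5]=5  'dbc'
  #6 SA[6]=3  'dcdbc'
  #7 SA[7]=1  'dcdcdbc'

SA = [6, 7, 4, 2, 0, 5, 3, 1]
i: (SA[i-1],SA[i]) lcp shared
  1: (6,7) 0 ''
  2: (7,4) 1 'c'
  3: (4,2) 2 'cd'
  4: (2,0) 4 'cdcd'
  5: (0,5) 0 ''
  6: (5,3) 1 'd'
  7: (3,1) 3 'dcd'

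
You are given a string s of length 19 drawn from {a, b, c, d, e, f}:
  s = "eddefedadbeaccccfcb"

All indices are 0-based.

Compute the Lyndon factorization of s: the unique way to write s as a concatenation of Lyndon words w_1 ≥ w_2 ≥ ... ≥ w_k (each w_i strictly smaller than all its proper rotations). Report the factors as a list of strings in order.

emit factor 1: 'e' (i=0, period=1)
emit factor 2: 'ddefe' (i=1, period=5)
emit factor 3: 'd' (i=6, period=1)
emit factor 4: 'adbe' (i=7, period=4)
emit factor 5: 'accccfcb' (i=11, period=8)

["e", "ddefe", "d", "adbe", "accccfcb"]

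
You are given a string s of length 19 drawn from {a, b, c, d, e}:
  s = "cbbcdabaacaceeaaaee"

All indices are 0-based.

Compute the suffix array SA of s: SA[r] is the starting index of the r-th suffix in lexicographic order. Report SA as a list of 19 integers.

rank→(start, suffix):
  0 → (14, 'aaaee')
  1 → (7, 'aacaceeaaaee')
  2 → (15, 'aaee')
  3 → (5, 'abaacaceeaaaee')
  4 → (8, 'acaceeaaaee')
  5 → (10, 'aceeaaaee')
  6 → (16, 'aee')
  7 → (6, 'baacaceeaaaee')
  8 → (1, 'bbcdabaacaceeaaaee')
  9 → (2, 'bcdabaacaceeaaaee')
  10 → (9, 'caceeaaaee')
  11 → (0, 'cbbcdabaacaceeaaaee')
  12 → (3, 'cdabaacaceeaaaee')
  13 → (11, 'ceeaaaee')
  14 → (4, 'dabaacaceeaaaee')
  15 → (18, 'e')
  16 → (13, 'eaaaee')
  17 → (17, 'ee')
  18 → (12, 'eeaaaee')

[14, 7, 15, 5, 8, 10, 16, 6, 1, 2, 9, 0, 3, 11, 4, 18, 13, 17, 12]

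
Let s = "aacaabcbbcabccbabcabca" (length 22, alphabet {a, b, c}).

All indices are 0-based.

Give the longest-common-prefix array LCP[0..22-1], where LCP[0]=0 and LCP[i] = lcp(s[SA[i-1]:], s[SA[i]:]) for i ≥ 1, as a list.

rank | idx | suffix
   0 |  21 | a
   1 |   3 | aabcbbcabccbabcabca
   2 |   0 | aacaabcbbcabccbabcabca
   3 |  18 | abca
   4 |  15 | abcabca
   5 |   4 | abcbbcabccbabcabca
   6 |  10 | abccbabcabca
   7 |   1 | acaabcbbcabccbabcabca
   8 |  14 | babcabca
   9 |   7 | bbcabccbabcabca
  10 |  19 | bca
  11 |  16 | bcabca
  12 |   8 | bcabccbabcabca
  13 |   5 | bcbbcabccbabcabca
  14 |  11 | bccbabcabca
  15 |  20 | ca
  16 |   2 | caabcbbcabccbabcabca
  17 |  17 | cabca
  18 |   9 | cabccbabcabca
  19 |  13 | cbabcabca
  20 |   6 | cbbcabccbabcabca
  21 |  12 | ccbabcabca

SA = [21, 3, 0, 18, 15, 4, 10, 1, 14, 7, 19, 16, 8, 5, 11, 20, 2, 17, 9, 13, 6, 12]
i: (SA[i-1],SA[i]) lcp shared
  1: (21,3) 1 'a'
  2: (3,0) 2 'aa'
  3: (0,18) 1 'a'
  4: (18,15) 4 'abca'
  5: (15,4) 3 'abc'
  6: (4,10) 3 'abc'
  7: (10,1) 1 'a'
  8: (1,14) 0 ''
  9: (14,7) 1 'b'
  10: (7,19) 1 'b'
  11: (19,16) 3 'bca'
  12: (16,8) 5 'bcabc'
  13: (8,5) 2 'bc'
  14: (5,11) 2 'bc'
  15: (11,20) 0 ''
  16: (20,2) 2 'ca'
  17: (2,17) 2 'ca'
  18: (17,9) 4 'cabc'
  19: (9,13) 1 'c'
  20: (13,6) 2 'cb'
  21: (6,12) 1 'c'

[0, 1, 2, 1, 4, 3, 3, 1, 0, 1, 1, 3, 5, 2, 2, 0, 2, 2, 4, 1, 2, 1]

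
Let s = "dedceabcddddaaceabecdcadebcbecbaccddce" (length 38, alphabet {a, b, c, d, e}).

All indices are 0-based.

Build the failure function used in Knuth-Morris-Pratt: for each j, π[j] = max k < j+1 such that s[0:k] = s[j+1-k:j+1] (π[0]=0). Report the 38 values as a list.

[0, 0, 1, 0, 0, 0, 0, 0, 1, 1, 1, 1, 0, 0, 0, 0, 0, 0, 0, 0, 1, 0, 0, 1, 2, 0, 0, 0, 0, 0, 0, 0, 0, 0, 1, 1, 0, 0]

π[0] = 0
j=1 s[j]='e': π[1]=0 (border '')
j=2 s[j]='d': π[2]=1 (border 'd')
j=3 s[j]='c': k: 1→0; π[3]=0 (border '')
j=4 s[j]='e': π[4]=0 (border '')
j=5 s[j]='a': π[5]=0 (border '')
j=6 s[j]='b': π[6]=0 (border '')
j=7 s[j]='c': π[7]=0 (border '')
j=8 s[j]='d': π[8]=1 (border 'd')
j=9 s[j]='d': k: 1→0; π[9]=1 (border 'd')
j=10 s[j]='d': k: 1→0; π[10]=1 (border 'd')
j=11 s[j]='d': k: 1→0; π[11]=1 (border 'd')
j=12 s[j]='a': k: 1→0; π[12]=0 (border '')
j=13 s[j]='a': π[13]=0 (border '')
j=14 s[j]='c': π[14]=0 (border '')
j=15 s[j]='e': π[15]=0 (border '')
j=16 s[j]='a': π[16]=0 (border '')
j=17 s[j]='b': π[17]=0 (border '')
j=18 s[j]='e': π[18]=0 (border '')
j=19 s[j]='c': π[19]=0 (border '')
j=20 s[j]='d': π[20]=1 (border 'd')
j=21 s[j]='c': k: 1→0; π[21]=0 (border '')
j=22 s[j]='a': π[22]=0 (border '')
j=23 s[j]='d': π[23]=1 (border 'd')
j=24 s[j]='e': π[24]=2 (border 'de')
j=25 s[j]='b': k: 2→0; π[25]=0 (border '')
j=26 s[j]='c': π[26]=0 (border '')
j=27 s[j]='b': π[27]=0 (border '')
j=28 s[j]='e': π[28]=0 (border '')
j=29 s[j]='c': π[29]=0 (border '')
j=30 s[j]='b': π[30]=0 (border '')
j=31 s[j]='a': π[31]=0 (border '')
j=32 s[j]='c': π[32]=0 (border '')
j=33 s[j]='c': π[33]=0 (border '')
j=34 s[j]='d': π[34]=1 (border 'd')
j=35 s[j]='d': k: 1→0; π[35]=1 (border 'd')
j=36 s[j]='c': k: 1→0; π[36]=0 (border '')
j=37 s[j]='e': π[37]=0 (border '')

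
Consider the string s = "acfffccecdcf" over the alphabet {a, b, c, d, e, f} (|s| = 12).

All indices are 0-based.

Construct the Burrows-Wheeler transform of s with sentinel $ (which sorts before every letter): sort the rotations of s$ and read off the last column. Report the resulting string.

f$fecdacccffc

rank  rotation       last
    0  $acfffccecdcf  f
    1  acfffccecdcf$  $
    2  ccecdcf$acfff  f
    3  cdcf$acfffcce  e
    4  cecdcf$acfffc  c
    5  cf$acfffccecd  d
    6  cfffccecdcf$a  a
    7  dcf$acfffccec  c
    8  ecdcf$acfffcc  c
    9  f$acfffccecdc  c
   10  fccecdcf$acff  f
   11  ffccecdcf$acf  f
   12  fffccecdcf$ac  c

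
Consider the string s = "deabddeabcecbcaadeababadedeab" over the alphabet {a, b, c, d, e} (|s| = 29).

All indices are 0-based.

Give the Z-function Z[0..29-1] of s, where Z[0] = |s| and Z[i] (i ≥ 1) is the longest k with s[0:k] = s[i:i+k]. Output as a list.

[29, 0, 0, 0, 1, 4, 0, 0, 0, 0, 0, 0, 0, 0, 0, 0, 4, 0, 0, 0, 0, 0, 0, 2, 0, 4, 0, 0, 0]

Z[0]=29
i=1: outside box; Z[1]=0
i=2: outside box; Z[2]=0
i=3: outside box; Z[3]=0
i=4: outside box; Z[4]=1 grow→box=[4,5)
i=5: outside box; Z[5]=4 grow→box=[5,9)
i=6: min(r-i=3, Z[1]=0)=0; Z[6]=0
i=7: min(r-i=2, Z[2]=0)=0; Z[7]=0
i=8: min(r-i=1, Z[3]=0)=0; Z[8]=0
i=9: outside box; Z[9]=0
i=10: outside box; Z[10]=0
i=11: outside box; Z[11]=0
i=12: outside box; Z[12]=0
i=13: outside box; Z[13]=0
i=14: outside box; Z[14]=0
i=15: outside box; Z[15]=0
i=16: outside box; Z[16]=4 grow→box=[16,20)
i=17: min(r-i=3, Z[1]=0)=0; Z[17]=0
i=18: min(r-i=2, Z[2]=0)=0; Z[18]=0
i=19: min(r-i=1, Z[3]=0)=0; Z[19]=0
i=20: outside box; Z[20]=0
i=21: outside box; Z[21]=0
i=22: outside box; Z[22]=0
i=23: outside box; Z[23]=2 grow→box=[23,25)
i=24: min(r-i=1, Z[1]=0)=0; Z[24]=0
i=25: outside box; Z[25]=4 grow→box=[25,29)
i=26: min(r-i=3, Z[1]=0)=0; Z[26]=0
i=27: min(r-i=2, Z[2]=0)=0; Z[27]=0
i=28: min(r-i=1, Z[3]=0)=0; Z[28]=0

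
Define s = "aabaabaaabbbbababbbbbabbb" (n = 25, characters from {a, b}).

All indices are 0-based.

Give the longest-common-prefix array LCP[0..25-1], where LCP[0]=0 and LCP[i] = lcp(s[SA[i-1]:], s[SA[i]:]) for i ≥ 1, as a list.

[0, 2, 5, 3, 1, 4, 3, 2, 4, 5, 0, 1, 3, 2, 3, 5, 1, 2, 4, 2, 3, 5, 3, 6, 4]

rank→(start, suffix):
  0 → (6, 'aaabbbbababbbbbabbb')
  1 → (3, 'aabaaabbbbababbbbbabbb')
  2 → (0, 'aabaabaaabbbbababbbbbabbb')
  3 → (7, 'aabbbbababbbbbabbb')
  4 → (4, 'abaaabbbbababbbbbabbb')
  5 → (1, 'abaabaaabbbbababbbbbabbb')
  6 → (13, 'ababbbbbabbb')
  7 → (21, 'abbb')
  8 → (8, 'abbbbababbbbbabbb')
  9 → (15, 'abbbbbabbb')
  10 → (24, 'b')
  11 → (5, 'baaabbbbababbbbbabbb')
  12 → (2, 'baabaaabbbbababbbbbabbb')
  13 → (12, 'bababbbbbabbb')
  14 → (20, 'babbb')
  15 → (14, 'babbbbbabbb')
  16 → (23, 'bb')
  17 → (11, 'bbababbbbbabbb')
  18 → (19, 'bbabbb')
  19 → (22, 'bbb')
  20 → (10, 'bbbababbbbbabbb')
  21 → (18, 'bbbabbb')
  22 → (9, 'bbbbababbbbbabbb')
  23 → (17, 'bbbbabbb')
  24 → (16, 'bbbbbabbb')

SA = [6, 3, 0, 7, 4, 1, 13, 21, 8, 15, 24, 5, 2, 12, 20, 14, 23, 11, 19, 22, 10, 18, 9, 17, 16]
[i] adj suffixes → lcp
  [1] 6/3 → 2 ('aa')
  [2] 3/0 → 5 ('aabaa')
  [3] 0/7 → 3 ('aab')
  [4] 7/4 → 1 ('a')
  [5] 4/1 → 4 ('abaa')
  [6] 1/13 → 3 ('aba')
  [7] 13/21 → 2 ('ab')
  [8] 21/8 → 4 ('abbb')
  [9] 8/15 → 5 ('abbbb')
  [10] 15/24 → 0 ('')
  [11] 24/5 → 1 ('b')
  [12] 5/2 → 3 ('baa')
  [13] 2/12 → 2 ('ba')
  [14] 12/20 → 3 ('bab')
  [15] 20/14 → 5 ('babbb')
  [16] 14/23 → 1 ('b')
  [17] 23/11 → 2 ('bb')
  [18] 11/19 → 4 ('bbab')
  [19] 19/22 → 2 ('bb')
  [20] 22/10 → 3 ('bbb')
  [21] 10/18 → 5 ('bbbab')
  [22] 18/9 → 3 ('bbb')
  [23] 9/17 → 6 ('bbbbab')
  [24] 17/16 → 4 ('bbbb')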